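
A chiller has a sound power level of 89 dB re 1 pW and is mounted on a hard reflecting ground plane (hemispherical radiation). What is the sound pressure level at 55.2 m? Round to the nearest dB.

46 dB

The power spreads over a hemisphere of area 2π·r², so L_p = L_w − 10·log₁₀(2π·r²).
2π·r² = 1.915e+04 m², 10·log₁₀ of that is 42.821 dB.
L_p = 89 − 42.821 = 46.18 dB.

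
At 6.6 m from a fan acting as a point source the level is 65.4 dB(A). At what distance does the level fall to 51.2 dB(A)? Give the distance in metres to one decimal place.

33.8 m

For a point source L₁ − L₂ = 20·log₁₀(r₂/r₁), so r₂ = r₁·10^((L₁−L₂)/20).
r₂ = 6.6·10^((65.4−51.2)/20) = 6.6·10^(14.2/20) = 33.85 m.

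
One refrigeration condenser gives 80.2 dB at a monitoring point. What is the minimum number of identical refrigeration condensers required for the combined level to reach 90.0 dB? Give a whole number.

10

The shortfall is 90.0 − 80.2 = 9.8 dB, and N units add 10·log₁₀ N, so need 10·log₁₀ N ≥ 9.8.
N ≥ 10^(9.8/10) = 9.550, so N = 10.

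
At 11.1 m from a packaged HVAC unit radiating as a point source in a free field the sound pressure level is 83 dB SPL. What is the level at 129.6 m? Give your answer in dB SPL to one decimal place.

Point-source attenuation: ΔL = 20·log₁₀(r₂/r₁) = 20·log₁₀(129.6/11.1) = 21.346 dB.
L₂ = 83 − 20·log₁₀(129.6/11.1) = 83 − 21.346 = 61.65 dB SPL.

61.7 dB SPL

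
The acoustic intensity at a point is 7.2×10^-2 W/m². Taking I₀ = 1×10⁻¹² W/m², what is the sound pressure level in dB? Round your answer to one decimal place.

Dividing by I₀ shifts the exponent by 12: I/I₀ = 7.2×10^10.
L = 10·(0.8573 + 10) = 108.57 dB.

108.6 dB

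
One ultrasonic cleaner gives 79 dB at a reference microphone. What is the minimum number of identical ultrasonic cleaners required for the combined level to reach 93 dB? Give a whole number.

Need L₁ + 10·log₁₀ N ≥ 93, i.e. log₁₀ N ≥ 1.40.
N ≥ 10^(14.0/10) = 25.119, so N = 26.

26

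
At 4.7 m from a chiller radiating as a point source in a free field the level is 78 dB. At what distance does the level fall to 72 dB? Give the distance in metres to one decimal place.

Point-source spreading drops the level by 20·log₁₀(r₂/r₁); inverting, r₂/r₁ = 10^(ΔL/20).
r₂ = 4.7·10^((78−72)/20) = 4.7·10^(6.0/20) = 9.38 m.

9.4 m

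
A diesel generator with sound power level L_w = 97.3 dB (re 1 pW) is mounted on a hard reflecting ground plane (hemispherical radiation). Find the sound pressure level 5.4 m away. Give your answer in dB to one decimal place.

L_p = L_w − 10·log₁₀(2π·r²) with r = 5.4 m.
2π·r² = 183.2 m², 10·log₁₀ of that is 22.630 dB.
L_p = 97.3 − 22.630 = 74.67 dB.

74.7 dB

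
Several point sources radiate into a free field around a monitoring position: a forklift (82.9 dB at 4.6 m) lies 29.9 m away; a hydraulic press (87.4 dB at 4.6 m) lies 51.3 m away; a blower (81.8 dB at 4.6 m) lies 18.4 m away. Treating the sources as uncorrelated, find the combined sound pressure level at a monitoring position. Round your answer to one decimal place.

Propagate each source to the receiver with L = L_ref − 20·log₁₀(r/r_ref), then add intensities.
forklift: 82.9 − 20·log₁₀(29.9/4.6) = 82.9 − 16.26 = 66.64 dB.
hydraulic press: 87.4 − 20·log₁₀(51.3/4.6) = 87.4 − 20.95 = 66.45 dB.
blower: 81.8 − 20·log₁₀(18.4/4.6) = 81.8 − 12.04 = 69.76 dB.
Σ 10^(L/10) = 1.849e+07 → L_total = 10·log₁₀(1.849e+07) = 72.67 dB.

72.7 dB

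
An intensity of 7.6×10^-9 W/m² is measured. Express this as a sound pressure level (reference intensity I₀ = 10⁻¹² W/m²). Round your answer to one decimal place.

Dividing by I₀ shifts the exponent by 12: I/I₀ = 7.6×10^3.
L = 10·(0.8808 + 3) = 38.81 dB.

38.8 dB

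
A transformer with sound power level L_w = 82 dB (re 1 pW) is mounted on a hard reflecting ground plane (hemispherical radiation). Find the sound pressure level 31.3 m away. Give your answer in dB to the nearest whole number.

L_p = L_w − 10·log₁₀(2π·r²) with r = 31.3 m.
2π·r² = 6156 m², 10·log₁₀ of that is 37.893 dB.
L_p = 82 − 37.893 = 44.11 dB.

44 dB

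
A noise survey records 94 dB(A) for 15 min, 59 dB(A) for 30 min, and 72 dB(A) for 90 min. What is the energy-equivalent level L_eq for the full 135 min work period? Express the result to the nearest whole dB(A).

85 dB(A)

Weight each interval's intensity by its duration and average over T = 135 min:
Σ tᵢ·10^(Lᵢ/10) = 15·10^(94/10) + 30·10^(59/10) + 90·10^(72/10) = 3.913e+10.
L_eq = 10·log₁₀(3.913e+10/135) = 84.62 dB(A).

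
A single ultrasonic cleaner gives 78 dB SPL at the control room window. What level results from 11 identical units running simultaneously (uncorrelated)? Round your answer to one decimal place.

88.4 dB SPL

N identical incoherent sources raise the level by 10·log₁₀ N.
L_total = 78 + 10·log₁₀(11) = 78 + 10.414 = 88.41 dB SPL.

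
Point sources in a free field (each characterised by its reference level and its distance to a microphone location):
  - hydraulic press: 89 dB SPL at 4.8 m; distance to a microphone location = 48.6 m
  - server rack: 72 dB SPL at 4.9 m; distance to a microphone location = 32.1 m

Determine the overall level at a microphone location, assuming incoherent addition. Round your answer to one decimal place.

69.1 dB SPL

Propagate each source to the receiver with L = L_ref − 20·log₁₀(r/r_ref), then add intensities.
hydraulic press: 89 − 20·log₁₀(48.6/4.8) = 89 − 20.11 = 68.89 dB SPL.
server rack: 72 − 20·log₁₀(32.1/4.9) = 72 − 16.33 = 55.67 dB SPL.
Σ 10^(L/10) = 8.118e+06 → L_total = 10·log₁₀(8.118e+06) = 69.09 dB SPL.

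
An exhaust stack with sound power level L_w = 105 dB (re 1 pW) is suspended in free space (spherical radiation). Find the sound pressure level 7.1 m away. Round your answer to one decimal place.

77.0 dB

L_p = L_w − 10·log₁₀(4π·r²) with r = 7.1 m.
4π·r² = 633.5 m², 10·log₁₀ of that is 28.017 dB.
L_p = 105 − 28.017 = 76.98 dB.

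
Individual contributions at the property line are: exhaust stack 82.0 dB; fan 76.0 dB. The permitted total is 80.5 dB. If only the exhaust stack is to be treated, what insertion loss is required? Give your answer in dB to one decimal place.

3.4 dB

Fixed contribution from the other source: Σ 10^(L/10) = 10^(76.0/10) = 3.981e+07 (76.00 dB).
The limit corresponds to 10^(80.5/10) = 1.122e+08; subtracting the fixed part leaves 7.239e+07 for the exhaust stack, i.e. 78.60 dB.
Required insertion loss = 82.0 − 78.60 = 3.40 dB.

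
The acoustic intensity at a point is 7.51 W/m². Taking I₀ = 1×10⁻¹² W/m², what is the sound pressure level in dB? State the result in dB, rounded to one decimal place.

L = 10·log₁₀(I/I₀) = 10·log₁₀(7.51/10⁻¹²) = 10·log₁₀(7.51×10^12).
L = 10·(0.8756 + 12) = 128.76 dB.

128.8 dB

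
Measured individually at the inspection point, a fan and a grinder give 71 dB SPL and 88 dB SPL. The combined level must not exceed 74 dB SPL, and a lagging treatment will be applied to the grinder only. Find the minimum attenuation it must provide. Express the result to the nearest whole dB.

The untreated sources together contribute 10^(71/10) = 1.259e+07, i.e. 71.00 dB SPL.
The limit corresponds to 10^(74/10) = 2.512e+07; subtracting the fixed part leaves 1.253e+07 for the grinder, i.e. 70.98 dB SPL.
Required insertion loss = 88 − 70.98 = 17.02 dB.

17 dB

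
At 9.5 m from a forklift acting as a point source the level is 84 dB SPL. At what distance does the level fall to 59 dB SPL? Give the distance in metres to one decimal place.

168.9 m

The 25.0 dB drop corresponds to a distance ratio of 10^(25.0/20) for a point source.
r₂ = 9.5·10^((84−59)/20) = 9.5·10^(25.0/20) = 168.94 m.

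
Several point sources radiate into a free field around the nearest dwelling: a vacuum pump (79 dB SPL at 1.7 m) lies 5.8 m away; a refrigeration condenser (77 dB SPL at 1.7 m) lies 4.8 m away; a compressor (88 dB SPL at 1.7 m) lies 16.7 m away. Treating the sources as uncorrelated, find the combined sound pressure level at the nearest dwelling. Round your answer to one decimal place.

Propagate each source to the receiver with L = L_ref − 20·log₁₀(r/r_ref), then add intensities.
vacuum pump: 79 − 20·log₁₀(5.8/1.7) = 79 − 10.66 = 68.34 dB SPL.
refrigeration condenser: 77 − 20·log₁₀(4.8/1.7) = 77 − 9.02 = 67.98 dB SPL.
compressor: 88 − 20·log₁₀(16.7/1.7) = 88 − 19.85 = 68.15 dB SPL.
Σ 10^(L/10) = 1.965e+07 → L_total = 10·log₁₀(1.965e+07) = 72.93 dB SPL.

72.9 dB SPL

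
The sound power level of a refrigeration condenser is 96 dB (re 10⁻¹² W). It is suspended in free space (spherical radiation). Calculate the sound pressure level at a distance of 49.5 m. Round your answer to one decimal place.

51.1 dB

Free-field spherical radiation: L_p = L_w − 10·log₁₀(4π·r²), r = 49.5 m.
4π·r² = 3.079e+04 m², 10·log₁₀ of that is 44.884 dB.
L_p = 96 − 44.884 = 51.12 dB.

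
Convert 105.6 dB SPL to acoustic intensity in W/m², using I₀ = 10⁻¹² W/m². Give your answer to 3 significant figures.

I = I₀·10^(L/10) = 10⁻¹² × 10^(105.6/10) = 10^(-1.440).

0.0363 W/m²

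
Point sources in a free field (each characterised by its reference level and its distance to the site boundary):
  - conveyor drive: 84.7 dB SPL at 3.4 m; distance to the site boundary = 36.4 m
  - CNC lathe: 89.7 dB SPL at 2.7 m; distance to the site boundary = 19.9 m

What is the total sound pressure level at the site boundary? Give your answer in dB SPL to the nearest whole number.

73 dB SPL

Apply inverse-square spreading to bring every level to the receiver, then sum 10^(L/10).
conveyor drive: 84.7 − 20·log₁₀(36.4/3.4) = 84.7 − 20.59 = 64.11 dB SPL.
CNC lathe: 89.7 − 20·log₁₀(19.9/2.7) = 89.7 − 17.35 = 72.35 dB SPL.
Σ 10^(L/10) = 1.975e+07 → L_total = 10·log₁₀(1.975e+07) = 72.96 dB SPL.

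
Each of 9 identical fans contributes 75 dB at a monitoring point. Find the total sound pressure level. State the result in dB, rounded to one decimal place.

N identical incoherent sources raise the level by 10·log₁₀ N.
L_total = 75 + 10·log₁₀(9) = 75 + 9.542 = 84.54 dB.

84.5 dB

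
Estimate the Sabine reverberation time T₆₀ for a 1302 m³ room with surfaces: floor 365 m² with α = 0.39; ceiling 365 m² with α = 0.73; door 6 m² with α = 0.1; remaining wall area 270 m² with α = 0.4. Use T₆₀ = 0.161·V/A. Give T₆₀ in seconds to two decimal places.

0.41 s

Total absorption A = 365·0.39 + 365·0.73 + 6·0.1 + 270·0.4 = 517.40 m² sabins.
T₆₀ = 0.161·V/A = 0.161·1302/517.40 = 0.405 s.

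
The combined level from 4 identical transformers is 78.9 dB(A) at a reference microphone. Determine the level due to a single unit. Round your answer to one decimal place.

72.9 dB(A)

For N identical incoherent sources L_total = L₁ + 10·log₁₀ N, so L₁ = 78.9 − 10·log₁₀(4) = 78.9 − 6.021.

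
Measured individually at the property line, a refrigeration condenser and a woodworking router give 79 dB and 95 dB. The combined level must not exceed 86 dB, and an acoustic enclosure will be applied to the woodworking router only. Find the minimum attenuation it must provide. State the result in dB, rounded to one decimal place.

The untreated sources together contribute 10^(79/10) = 7.943e+07, i.e. 79.00 dB.
To meet 86 dB overall, the treated woodworking router may contribute at most 10^(86/10) − 7.943e+07 = 3.187e+08, i.e. 85.03 dB.
Required insertion loss = 95 − 85.03 = 9.97 dB.

10.0 dB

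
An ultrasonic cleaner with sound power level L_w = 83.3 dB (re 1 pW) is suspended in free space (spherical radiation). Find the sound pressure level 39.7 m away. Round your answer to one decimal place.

Free-field spherical radiation: L_p = L_w − 10·log₁₀(4π·r²), r = 39.7 m.
4π·r² = 1.981e+04 m², 10·log₁₀ of that is 42.968 dB.
L_p = 83.3 − 42.968 = 40.33 dB.

40.3 dB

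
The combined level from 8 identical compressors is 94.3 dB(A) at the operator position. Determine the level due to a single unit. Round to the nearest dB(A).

For N identical incoherent sources L_total = L₁ + 10·log₁₀ N, so L₁ = 94.3 − 10·log₁₀(8) = 94.3 − 9.031.

85 dB(A)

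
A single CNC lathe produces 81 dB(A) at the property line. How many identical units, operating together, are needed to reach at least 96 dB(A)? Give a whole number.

The shortfall is 96 − 81 = 15.0 dB, and N units add 10·log₁₀ N, so need 10·log₁₀ N ≥ 15.0.
N ≥ 10^(15.0/10) = 31.623, so N = 32.

32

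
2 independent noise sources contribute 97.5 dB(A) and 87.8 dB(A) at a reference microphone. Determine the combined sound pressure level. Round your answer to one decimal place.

For uncorrelated sources the intensities add, so convert each level to linear form, sum, and take 10·log₁₀ of the total.
Σ 10^(L/10) = 10^(97.5/10) + 10^(87.8/10) = 6.226e+09.
L_total = 10·log₁₀(6.226e+09) = 97.94 dB(A).

97.9 dB(A)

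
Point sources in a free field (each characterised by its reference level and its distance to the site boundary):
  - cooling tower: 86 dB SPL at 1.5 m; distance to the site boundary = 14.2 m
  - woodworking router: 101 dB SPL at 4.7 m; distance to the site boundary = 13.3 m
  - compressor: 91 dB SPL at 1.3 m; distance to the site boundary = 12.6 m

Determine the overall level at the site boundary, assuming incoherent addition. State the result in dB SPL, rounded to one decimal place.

First find each source's level at the receiver (point-source: −20·log₁₀(r/r_ref)), then combine on an intensity basis.
cooling tower: 86 − 20·log₁₀(14.2/1.5) = 86 − 19.52 = 66.48 dB SPL.
woodworking router: 101 − 20·log₁₀(13.3/4.7) = 101 − 9.04 = 91.96 dB SPL.
compressor: 91 − 20·log₁₀(12.6/1.3) = 91 − 19.73 = 71.27 dB SPL.
Σ 10^(L/10) = 1.590e+09 → L_total = 10·log₁₀(1.590e+09) = 92.01 dB SPL.

92.0 dB SPL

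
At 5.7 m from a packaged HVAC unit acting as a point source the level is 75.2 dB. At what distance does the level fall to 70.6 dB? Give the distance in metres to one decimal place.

9.7 m

For a point source L₁ − L₂ = 20·log₁₀(r₂/r₁), so r₂ = r₁·10^((L₁−L₂)/20).
r₂ = 5.7·10^((75.2−70.6)/20) = 5.7·10^(4.6/20) = 9.68 m.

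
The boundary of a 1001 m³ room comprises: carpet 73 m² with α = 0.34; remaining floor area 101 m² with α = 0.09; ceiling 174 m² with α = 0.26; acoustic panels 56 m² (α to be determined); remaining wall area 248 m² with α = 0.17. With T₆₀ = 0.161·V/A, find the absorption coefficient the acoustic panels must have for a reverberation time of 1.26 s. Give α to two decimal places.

0.12

A = 0.161·V/T₆₀ = 0.161·1001/1.26 = 127.91 m² sabins.
Absorption from the other surfaces = 73·0.34 + 101·0.09 + 174·0.26 + 248·0.17 = 121.31 m², so the acoustic panels must supply 6.60 m² over 56 m².
α = 6.60/56 = 0.118.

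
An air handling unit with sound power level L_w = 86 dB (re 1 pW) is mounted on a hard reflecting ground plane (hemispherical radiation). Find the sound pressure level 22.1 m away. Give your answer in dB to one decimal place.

51.1 dB

Free-field hemispherical radiation: L_p = L_w − 10·log₁₀(2π·r²), r = 22.1 m.
2π·r² = 3069 m², 10·log₁₀ of that is 34.870 dB.
L_p = 86 − 34.870 = 51.13 dB.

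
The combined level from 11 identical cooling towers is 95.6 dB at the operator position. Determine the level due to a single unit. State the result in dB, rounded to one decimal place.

Dividing the total intensity by 11 lowers the level by 10·log₁₀ 11 = 10.414 dB: L₁ = 95.6 − 10.414.

85.2 dB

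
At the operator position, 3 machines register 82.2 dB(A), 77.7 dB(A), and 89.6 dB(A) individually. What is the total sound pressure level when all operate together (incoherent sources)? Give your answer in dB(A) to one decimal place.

For uncorrelated sources the intensities add, so convert each level to linear form, sum, and take 10·log₁₀ of the total.
Σ 10^(L/10) = 10^(82.2/10) + 10^(77.7/10) + 10^(89.6/10) = 1.137e+09.
L_total = 10·log₁₀(1.137e+09) = 90.56 dB(A).

90.6 dB(A)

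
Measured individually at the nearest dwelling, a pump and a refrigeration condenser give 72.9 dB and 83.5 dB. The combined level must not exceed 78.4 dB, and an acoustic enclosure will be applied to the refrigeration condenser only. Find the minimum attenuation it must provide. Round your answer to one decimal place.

6.5 dB

The untreated sources together contribute 10^(72.9/10) = 1.950e+07, i.e. 72.90 dB.
To meet 78.4 dB overall, the treated refrigeration condenser may contribute at most 10^(78.4/10) − 1.950e+07 = 4.968e+07, i.e. 76.96 dB.
Required insertion loss = 83.5 − 76.96 = 6.54 dB.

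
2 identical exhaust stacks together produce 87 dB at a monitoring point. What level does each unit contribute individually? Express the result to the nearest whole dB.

84 dB

2 equal contributions raise the level by 10·log₁₀ 2 = 3.010 dB, so each unit alone gives 87 − 3.010.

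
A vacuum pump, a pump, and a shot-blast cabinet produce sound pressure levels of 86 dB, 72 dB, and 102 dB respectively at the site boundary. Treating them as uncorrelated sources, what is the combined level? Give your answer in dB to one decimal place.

Incoherent sources combine by intensity addition: L_total = 10·log₁₀(Σ 10^(L_i/10)).
Σ 10^(L/10) = 10^(86/10) + 10^(72/10) + 10^(102/10) = 1.626e+10.
L_total = 10·log₁₀(1.626e+10) = 102.11 dB.

102.1 dB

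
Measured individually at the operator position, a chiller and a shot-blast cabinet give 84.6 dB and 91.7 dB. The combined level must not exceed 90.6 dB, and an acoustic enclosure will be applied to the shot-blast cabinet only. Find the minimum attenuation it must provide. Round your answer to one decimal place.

The untreated sources together contribute 10^(84.6/10) = 2.884e+08, i.e. 84.60 dB.
The limit corresponds to 10^(90.6/10) = 1.148e+09; subtracting the fixed part leaves 8.598e+08 for the shot-blast cabinet, i.e. 89.34 dB.
So the shot-blast cabinet must be reduced from 91.7 to 89.34 dB: IL = 2.36 dB.

2.4 dB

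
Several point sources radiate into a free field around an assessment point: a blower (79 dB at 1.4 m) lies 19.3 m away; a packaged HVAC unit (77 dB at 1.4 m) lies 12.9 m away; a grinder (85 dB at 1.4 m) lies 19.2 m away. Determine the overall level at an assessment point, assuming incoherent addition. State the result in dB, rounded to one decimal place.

First find each source's level at the receiver (point-source: −20·log₁₀(r/r_ref)), then combine on an intensity basis.
blower: 79 − 20·log₁₀(19.3/1.4) = 79 − 22.79 = 56.21 dB.
packaged HVAC unit: 77 − 20·log₁₀(12.9/1.4) = 77 − 19.29 = 57.71 dB.
grinder: 85 − 20·log₁₀(19.2/1.4) = 85 − 22.74 = 62.26 dB.
Σ 10^(L/10) = 2.690e+06 → L_total = 10·log₁₀(2.690e+06) = 64.30 dB.

64.3 dB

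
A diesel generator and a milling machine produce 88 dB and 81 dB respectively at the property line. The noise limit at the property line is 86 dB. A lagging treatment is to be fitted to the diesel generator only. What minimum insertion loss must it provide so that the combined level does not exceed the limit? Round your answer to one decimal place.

3.7 dB

The untreated sources together contribute 10^(81/10) = 1.259e+08, i.e. 81.00 dB.
The limit corresponds to 10^(86/10) = 3.981e+08; subtracting the fixed part leaves 2.722e+08 for the diesel generator, i.e. 84.35 dB.
Required insertion loss = 88 − 84.35 = 3.65 dB.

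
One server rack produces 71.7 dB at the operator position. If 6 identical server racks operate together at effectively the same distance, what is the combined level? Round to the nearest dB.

N identical incoherent sources raise the level by 10·log₁₀ N.
L_total = 71.7 + 10·log₁₀(6) = 71.7 + 7.782 = 79.48 dB.

79 dB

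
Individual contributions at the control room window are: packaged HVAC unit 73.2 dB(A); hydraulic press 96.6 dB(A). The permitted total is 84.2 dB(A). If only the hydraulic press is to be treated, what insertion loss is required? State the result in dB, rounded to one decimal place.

12.8 dB

Everything except the hydraulic press sums to 10^(73.2/10) = 2.089e+07 in linear terms, 73.20 dB(A).
To meet 84.2 dB(A) overall, the treated hydraulic press may contribute at most 10^(84.2/10) − 2.089e+07 = 2.421e+08, i.e. 83.84 dB(A).
Required insertion loss = 96.6 − 83.84 = 12.76 dB.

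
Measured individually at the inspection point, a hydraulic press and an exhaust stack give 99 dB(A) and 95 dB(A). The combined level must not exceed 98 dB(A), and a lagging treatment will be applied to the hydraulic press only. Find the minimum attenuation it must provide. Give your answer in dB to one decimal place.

4.0 dB

The untreated sources together contribute 10^(95/10) = 3.162e+09, i.e. 95.00 dB(A).
The limit corresponds to 10^(98/10) = 6.310e+09; subtracting the fixed part leaves 3.147e+09 for the hydraulic press, i.e. 94.98 dB(A).
So the hydraulic press must be reduced from 99 to 94.98 dB(A): IL = 4.02 dB.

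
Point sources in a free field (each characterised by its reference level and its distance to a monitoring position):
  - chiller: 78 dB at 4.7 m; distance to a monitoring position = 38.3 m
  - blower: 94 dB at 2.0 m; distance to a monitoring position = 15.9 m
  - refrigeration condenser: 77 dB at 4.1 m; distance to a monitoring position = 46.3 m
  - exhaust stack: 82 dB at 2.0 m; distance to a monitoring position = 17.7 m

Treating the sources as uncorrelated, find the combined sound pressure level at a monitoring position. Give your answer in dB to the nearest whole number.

Propagate each source to the receiver with L = L_ref − 20·log₁₀(r/r_ref), then add intensities.
chiller: 78 − 20·log₁₀(38.3/4.7) = 78 − 18.22 = 59.78 dB.
blower: 94 − 20·log₁₀(15.9/2.0) = 94 − 18.01 = 75.99 dB.
refrigeration condenser: 77 − 20·log₁₀(46.3/4.1) = 77 − 21.06 = 55.94 dB.
exhaust stack: 82 − 20·log₁₀(17.7/2.0) = 82 − 18.94 = 63.06 dB.
Σ 10^(L/10) = 4.311e+07 → L_total = 10·log₁₀(4.311e+07) = 76.35 dB.

76 dB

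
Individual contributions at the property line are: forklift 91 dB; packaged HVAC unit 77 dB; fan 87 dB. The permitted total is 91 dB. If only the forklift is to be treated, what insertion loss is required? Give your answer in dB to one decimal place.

2.5 dB

The untreated sources together contribute 10^(77/10) + 10^(87/10) = 5.513e+08, i.e. 87.41 dB.
To meet 91 dB overall, the treated forklift may contribute at most 10^(91/10) − 5.513e+08 = 7.076e+08, i.e. 88.50 dB.
Required insertion loss = 91 − 88.50 = 2.50 dB.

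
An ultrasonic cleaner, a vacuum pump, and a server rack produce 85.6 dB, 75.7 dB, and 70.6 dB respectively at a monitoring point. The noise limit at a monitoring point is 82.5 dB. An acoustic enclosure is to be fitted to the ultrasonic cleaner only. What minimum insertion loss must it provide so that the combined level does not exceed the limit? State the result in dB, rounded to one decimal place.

4.5 dB

The untreated sources together contribute 10^(75.7/10) + 10^(70.6/10) = 4.864e+07, i.e. 76.87 dB.
The limit corresponds to 10^(82.5/10) = 1.778e+08; subtracting the fixed part leaves 1.292e+08 for the ultrasonic cleaner, i.e. 81.11 dB.
So the ultrasonic cleaner must be reduced from 85.6 to 81.11 dB: IL = 4.49 dB.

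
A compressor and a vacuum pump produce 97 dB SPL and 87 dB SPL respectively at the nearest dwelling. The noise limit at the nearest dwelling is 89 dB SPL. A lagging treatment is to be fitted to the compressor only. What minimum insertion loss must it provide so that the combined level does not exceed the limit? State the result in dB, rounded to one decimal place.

The untreated sources together contribute 10^(87/10) = 5.012e+08, i.e. 87.00 dB SPL.
The limit corresponds to 10^(89/10) = 7.943e+08; subtracting the fixed part leaves 2.931e+08 for the compressor, i.e. 84.67 dB SPL.
Required insertion loss = 97 − 84.67 = 12.33 dB.

12.3 dB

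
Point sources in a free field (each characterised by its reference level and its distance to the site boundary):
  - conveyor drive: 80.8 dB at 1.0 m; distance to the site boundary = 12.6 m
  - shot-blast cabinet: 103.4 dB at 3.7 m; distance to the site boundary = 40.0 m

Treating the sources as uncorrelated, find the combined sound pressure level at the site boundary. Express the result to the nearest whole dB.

83 dB

Propagate each source to the receiver with L = L_ref − 20·log₁₀(r/r_ref), then add intensities.
conveyor drive: 80.8 − 20·log₁₀(12.6/1.0) = 80.8 − 22.01 = 58.79 dB.
shot-blast cabinet: 103.4 − 20·log₁₀(40.0/3.7) = 103.4 − 20.68 = 82.72 dB.
Σ 10^(L/10) = 1.879e+08 → L_total = 10·log₁₀(1.879e+08) = 82.74 dB.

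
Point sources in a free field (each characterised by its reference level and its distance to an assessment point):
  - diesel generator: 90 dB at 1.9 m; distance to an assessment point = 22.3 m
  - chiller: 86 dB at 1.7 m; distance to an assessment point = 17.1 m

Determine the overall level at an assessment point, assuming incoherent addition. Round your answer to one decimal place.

70.5 dB

First find each source's level at the receiver (point-source: −20·log₁₀(r/r_ref)), then combine on an intensity basis.
diesel generator: 90 − 20·log₁₀(22.3/1.9) = 90 − 21.39 = 68.61 dB.
chiller: 86 − 20·log₁₀(17.1/1.7) = 86 − 20.05 = 65.95 dB.
Σ 10^(L/10) = 1.119e+07 → L_total = 10·log₁₀(1.119e+07) = 70.49 dB.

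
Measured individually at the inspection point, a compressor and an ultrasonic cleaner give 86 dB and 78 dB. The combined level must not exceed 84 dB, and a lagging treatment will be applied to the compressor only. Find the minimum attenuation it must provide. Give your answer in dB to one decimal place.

3.3 dB

The untreated sources together contribute 10^(78/10) = 6.310e+07, i.e. 78.00 dB.
To meet 84 dB overall, the treated compressor may contribute at most 10^(84/10) − 6.310e+07 = 1.881e+08, i.e. 82.74 dB.
Required insertion loss = 86 − 82.74 = 3.26 dB.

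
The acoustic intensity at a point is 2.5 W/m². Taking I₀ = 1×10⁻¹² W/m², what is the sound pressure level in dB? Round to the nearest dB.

124 dB

L = 10·log₁₀(I/I₀) = 10·log₁₀(2.5/10⁻¹²) = 10·log₁₀(2.5×10^12).
L = 10·(0.3979 + 12) = 123.98 dB.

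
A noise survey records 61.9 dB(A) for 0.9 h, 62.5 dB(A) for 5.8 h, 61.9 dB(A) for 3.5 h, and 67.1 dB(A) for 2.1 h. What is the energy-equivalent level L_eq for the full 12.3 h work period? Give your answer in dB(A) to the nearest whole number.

64 dB(A)

L_eq = 10·log₁₀[(1/T)·Σ tᵢ·10^(Lᵢ/10)] with T = 12.3 h.
Σ tᵢ·10^(Lᵢ/10) = 0.9·10^(61.9/10) + 5.8·10^(62.5/10) + 3.5·10^(61.9/10) + 2.1·10^(67.1/10) = 2.790e+07.
L_eq = 10·log₁₀(2.790e+07/12.3) = 63.56 dB(A).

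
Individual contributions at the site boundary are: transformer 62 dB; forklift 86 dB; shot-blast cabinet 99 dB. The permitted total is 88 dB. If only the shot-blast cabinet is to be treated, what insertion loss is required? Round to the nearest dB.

15 dB

Fixed contribution from the other sources: Σ 10^(L/10) = 10^(62/10) + 10^(86/10) = 3.997e+08 (86.02 dB).
The limit corresponds to 10^(88/10) = 6.310e+08; subtracting the fixed part leaves 2.313e+08 for the shot-blast cabinet, i.e. 83.64 dB.
Required insertion loss = 99 − 83.64 = 15.36 dB.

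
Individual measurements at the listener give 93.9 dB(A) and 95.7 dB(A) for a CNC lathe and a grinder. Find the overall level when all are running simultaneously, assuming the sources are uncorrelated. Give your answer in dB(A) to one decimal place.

Incoherent sources combine by intensity addition: L_total = 10·log₁₀(Σ 10^(L_i/10)).
Σ 10^(L/10) = 10^(93.9/10) + 10^(95.7/10) = 6.170e+09.
L_total = 10·log₁₀(6.170e+09) = 97.90 dB(A).

97.9 dB(A)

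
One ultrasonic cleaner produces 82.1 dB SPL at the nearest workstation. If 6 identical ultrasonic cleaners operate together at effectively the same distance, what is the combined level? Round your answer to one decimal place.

89.9 dB SPL

N identical incoherent sources raise the level by 10·log₁₀ N.
L_total = 82.1 + 10·log₁₀(6) = 82.1 + 7.782 = 89.88 dB SPL.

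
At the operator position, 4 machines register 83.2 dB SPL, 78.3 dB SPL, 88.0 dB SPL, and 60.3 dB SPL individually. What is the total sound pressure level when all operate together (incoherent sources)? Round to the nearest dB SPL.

For uncorrelated sources the intensities add, so convert each level to linear form, sum, and take 10·log₁₀ of the total.
Σ 10^(L/10) = 10^(83.2/10) + 10^(78.3/10) + 10^(88.0/10) + 10^(60.3/10) = 9.086e+08.
L_total = 10·log₁₀(9.086e+08) = 89.58 dB SPL.

90 dB SPL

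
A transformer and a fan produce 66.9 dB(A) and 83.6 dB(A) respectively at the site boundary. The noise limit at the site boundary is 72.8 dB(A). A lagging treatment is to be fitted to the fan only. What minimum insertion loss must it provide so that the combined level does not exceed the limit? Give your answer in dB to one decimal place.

Everything except the fan sums to 10^(66.9/10) = 4.898e+06 in linear terms, 66.90 dB(A).
To meet 72.8 dB(A) overall, the treated fan may contribute at most 10^(72.8/10) − 4.898e+06 = 1.416e+07, i.e. 71.51 dB(A).
So the fan must be reduced from 83.6 to 71.51 dB(A): IL = 12.09 dB.

12.1 dB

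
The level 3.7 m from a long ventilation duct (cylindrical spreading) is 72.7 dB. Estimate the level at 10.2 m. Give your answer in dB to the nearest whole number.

68 dB

Cylindrical spreading from a line source gives a 10·log₁₀(r₂/r₁) drop.
L₂ = 72.7 − 10·log₁₀(10.2/3.7) = 72.7 − 4.404 = 68.30 dB.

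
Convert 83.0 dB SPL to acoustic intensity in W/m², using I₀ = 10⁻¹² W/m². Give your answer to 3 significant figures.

0.000200 W/m²

L = 10·log₁₀(I/I₀) ⇒ I = I₀·10^(L/10) = 10⁻¹² × 10^8.30.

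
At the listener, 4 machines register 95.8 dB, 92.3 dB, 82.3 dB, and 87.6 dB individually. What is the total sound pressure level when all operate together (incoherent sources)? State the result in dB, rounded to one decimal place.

98.0 dB

Incoherent sources combine by intensity addition: L_total = 10·log₁₀(Σ 10^(L_i/10)).
Σ 10^(L/10) = 10^(95.8/10) + 10^(92.3/10) + 10^(82.3/10) + 10^(87.6/10) = 6.245e+09.
L_total = 10·log₁₀(6.245e+09) = 97.96 dB.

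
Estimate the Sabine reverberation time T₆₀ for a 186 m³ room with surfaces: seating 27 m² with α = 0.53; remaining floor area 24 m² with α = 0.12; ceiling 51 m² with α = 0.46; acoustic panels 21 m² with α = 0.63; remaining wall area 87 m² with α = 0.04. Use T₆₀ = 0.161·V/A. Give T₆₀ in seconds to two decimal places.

0.52 s

Summing Sᵢαᵢ: 27·0.53 + 24·0.12 + 51·0.46 + 21·0.63 + 87·0.04 = 57.36 m².
T₆₀ = 0.161·V/A = 0.161·186/57.36 = 0.522 s.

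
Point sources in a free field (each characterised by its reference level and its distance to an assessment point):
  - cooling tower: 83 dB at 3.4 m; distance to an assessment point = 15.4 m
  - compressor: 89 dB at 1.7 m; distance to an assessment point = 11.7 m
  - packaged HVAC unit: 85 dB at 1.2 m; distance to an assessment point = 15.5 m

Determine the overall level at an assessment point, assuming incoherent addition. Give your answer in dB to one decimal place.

Propagate each source to the receiver with L = L_ref − 20·log₁₀(r/r_ref), then add intensities.
cooling tower: 83 − 20·log₁₀(15.4/3.4) = 83 − 13.12 = 69.88 dB.
compressor: 89 − 20·log₁₀(11.7/1.7) = 89 − 16.75 = 72.25 dB.
packaged HVAC unit: 85 − 20·log₁₀(15.5/1.2) = 85 − 22.22 = 62.78 dB.
Σ 10^(L/10) = 2.839e+07 → L_total = 10·log₁₀(2.839e+07) = 74.53 dB.

74.5 dB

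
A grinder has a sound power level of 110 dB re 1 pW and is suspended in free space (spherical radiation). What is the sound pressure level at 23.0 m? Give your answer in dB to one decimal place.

L_p = L_w − 10·log₁₀(4π·r²) with r = 23.0 m.
4π·r² = 6648 m², 10·log₁₀ of that is 38.227 dB.
L_p = 110 − 38.227 = 71.77 dB.

71.8 dB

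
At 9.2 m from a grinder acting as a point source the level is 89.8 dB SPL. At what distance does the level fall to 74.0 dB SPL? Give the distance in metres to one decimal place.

For a point source L₁ − L₂ = 20·log₁₀(r₂/r₁), so r₂ = r₁·10^((L₁−L₂)/20).
r₂ = 9.2·10^((89.8−74.0)/20) = 9.2·10^(15.8/20) = 56.73 m.

56.7 m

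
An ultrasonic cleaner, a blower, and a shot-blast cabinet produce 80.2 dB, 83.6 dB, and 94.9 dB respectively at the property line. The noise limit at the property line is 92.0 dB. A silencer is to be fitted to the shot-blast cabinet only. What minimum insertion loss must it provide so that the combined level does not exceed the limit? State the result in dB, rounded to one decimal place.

3.9 dB

Fixed contribution from the other sources: Σ 10^(L/10) = 10^(80.2/10) + 10^(83.6/10) = 3.338e+08 (85.23 dB).
The limit corresponds to 10^(92.0/10) = 1.585e+09; subtracting the fixed part leaves 1.251e+09 for the shot-blast cabinet, i.e. 90.97 dB.
So the shot-blast cabinet must be reduced from 94.9 to 90.97 dB: IL = 3.93 dB.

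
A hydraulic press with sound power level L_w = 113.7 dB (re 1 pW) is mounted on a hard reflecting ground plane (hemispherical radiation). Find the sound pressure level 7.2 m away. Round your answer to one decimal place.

88.6 dB

L_p = L_w − 10·log₁₀(2π·r²) with r = 7.2 m.
2π·r² = 325.7 m², 10·log₁₀ of that is 25.128 dB.
L_p = 113.7 − 25.128 = 88.57 dB.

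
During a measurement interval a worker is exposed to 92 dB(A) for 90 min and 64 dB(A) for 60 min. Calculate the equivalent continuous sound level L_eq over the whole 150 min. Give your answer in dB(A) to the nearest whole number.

The energy average is taken in the linear domain: L_eq = 10·log₁₀[(Σ tᵢ·10^(Lᵢ/10))/T], T = 150 min.
Σ tᵢ·10^(Lᵢ/10) = 90·10^(92/10) + 60·10^(64/10) = 1.428e+11.
L_eq = 10·log₁₀(1.428e+11/150) = 89.79 dB(A).

90 dB(A)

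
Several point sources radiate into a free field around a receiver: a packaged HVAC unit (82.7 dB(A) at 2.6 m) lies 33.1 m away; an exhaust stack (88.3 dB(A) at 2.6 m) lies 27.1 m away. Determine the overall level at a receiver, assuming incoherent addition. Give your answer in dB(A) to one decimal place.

Apply inverse-square spreading to bring every level to the receiver, then sum 10^(L/10).
packaged HVAC unit: 82.7 − 20·log₁₀(33.1/2.6) = 82.7 − 22.10 = 60.60 dB(A).
exhaust stack: 88.3 − 20·log₁₀(27.1/2.6) = 88.3 − 20.36 = 67.94 dB(A).
Σ 10^(L/10) = 7.372e+06 → L_total = 10·log₁₀(7.372e+06) = 68.68 dB(A).

68.7 dB(A)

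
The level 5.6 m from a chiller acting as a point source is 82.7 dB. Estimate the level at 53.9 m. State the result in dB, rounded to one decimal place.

63.0 dB

Spherical spreading from a point source gives a 20·log₁₀(r₂/r₁) drop.
L₂ = 82.7 − 20·log₁₀(53.9/5.6) = 82.7 − 19.668 = 63.03 dB.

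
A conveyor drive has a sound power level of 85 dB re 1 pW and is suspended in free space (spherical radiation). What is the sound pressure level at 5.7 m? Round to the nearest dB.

L_p = L_w − 10·log₁₀(4π·r²) with r = 5.7 m.
4π·r² = 408.3 m², 10·log₁₀ of that is 26.110 dB.
L_p = 85 − 26.110 = 58.89 dB.

59 dB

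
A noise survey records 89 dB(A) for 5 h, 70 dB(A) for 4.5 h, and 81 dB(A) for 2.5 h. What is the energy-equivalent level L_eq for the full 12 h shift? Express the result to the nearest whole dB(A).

86 dB(A)

Weight each interval's intensity by its duration and average over T = 12 h:
Σ tᵢ·10^(Lᵢ/10) = 5·10^(89/10) + 4.5·10^(70/10) + 2.5·10^(81/10) = 4.331e+09.
L_eq = 10·log₁₀(4.331e+09/12) = 85.57 dB(A).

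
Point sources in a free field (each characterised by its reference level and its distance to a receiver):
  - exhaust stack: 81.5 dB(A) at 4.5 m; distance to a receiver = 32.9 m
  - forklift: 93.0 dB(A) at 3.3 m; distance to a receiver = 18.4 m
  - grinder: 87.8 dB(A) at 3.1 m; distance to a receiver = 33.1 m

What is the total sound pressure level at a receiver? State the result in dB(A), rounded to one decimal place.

Apply inverse-square spreading to bring every level to the receiver, then sum 10^(L/10).
exhaust stack: 81.5 − 20·log₁₀(32.9/4.5) = 81.5 − 17.28 = 64.22 dB(A).
forklift: 93.0 − 20·log₁₀(18.4/3.3) = 93.0 − 14.93 = 78.07 dB(A).
grinder: 87.8 − 20·log₁₀(33.1/3.1) = 87.8 − 20.57 = 67.23 dB(A).
Σ 10^(L/10) = 7.211e+07 → L_total = 10·log₁₀(7.211e+07) = 78.58 dB(A).

78.6 dB(A)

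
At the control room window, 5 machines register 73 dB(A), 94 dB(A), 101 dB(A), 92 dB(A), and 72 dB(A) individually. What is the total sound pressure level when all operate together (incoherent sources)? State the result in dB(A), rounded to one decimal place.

Incoherent sources combine by intensity addition: L_total = 10·log₁₀(Σ 10^(L_i/10)).
Σ 10^(L/10) = 10^(73/10) + 10^(94/10) + 10^(101/10) + 10^(92/10) + 10^(72/10) = 1.672e+10.
L_total = 10·log₁₀(1.672e+10) = 102.23 dB(A).

102.2 dB(A)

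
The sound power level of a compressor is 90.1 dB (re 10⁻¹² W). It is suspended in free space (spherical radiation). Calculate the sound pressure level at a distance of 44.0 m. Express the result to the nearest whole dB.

Free-field spherical radiation: L_p = L_w − 10·log₁₀(4π·r²), r = 44.0 m.
4π·r² = 2.433e+04 m², 10·log₁₀ of that is 43.861 dB.
L_p = 90.1 − 43.861 = 46.24 dB.

46 dB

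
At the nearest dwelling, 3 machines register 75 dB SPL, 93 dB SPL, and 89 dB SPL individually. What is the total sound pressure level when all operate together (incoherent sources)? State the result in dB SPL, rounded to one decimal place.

Incoherent sources combine by intensity addition: L_total = 10·log₁₀(Σ 10^(L_i/10)).
Σ 10^(L/10) = 10^(75/10) + 10^(93/10) + 10^(89/10) = 2.821e+09.
L_total = 10·log₁₀(2.821e+09) = 94.50 dB SPL.

94.5 dB SPL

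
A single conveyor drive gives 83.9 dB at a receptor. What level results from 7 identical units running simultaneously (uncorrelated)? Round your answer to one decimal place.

L_total = L₁ + 10·log₁₀ N for N identical incoherent sources.
L_total = 83.9 + 10·log₁₀(7) = 83.9 + 8.451 = 92.35 dB.

92.4 dB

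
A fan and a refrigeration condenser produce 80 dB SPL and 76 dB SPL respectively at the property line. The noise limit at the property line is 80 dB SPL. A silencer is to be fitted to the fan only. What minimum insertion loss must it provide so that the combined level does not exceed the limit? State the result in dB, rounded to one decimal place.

Everything except the fan sums to 10^(76/10) = 3.981e+07 in linear terms, 76.00 dB SPL.
The limit corresponds to 10^(80/10) = 1.000e+08; subtracting the fixed part leaves 6.019e+07 for the fan, i.e. 77.80 dB SPL.
Required insertion loss = 80 − 77.80 = 2.20 dB.

2.2 dB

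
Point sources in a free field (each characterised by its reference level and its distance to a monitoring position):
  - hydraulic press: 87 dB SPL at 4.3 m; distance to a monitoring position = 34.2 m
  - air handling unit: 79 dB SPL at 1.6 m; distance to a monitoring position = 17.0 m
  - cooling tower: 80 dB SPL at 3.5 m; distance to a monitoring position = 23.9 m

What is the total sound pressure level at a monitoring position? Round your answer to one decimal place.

70.3 dB SPL

First find each source's level at the receiver (point-source: −20·log₁₀(r/r_ref)), then combine on an intensity basis.
hydraulic press: 87 − 20·log₁₀(34.2/4.3) = 87 − 18.01 = 68.99 dB SPL.
air handling unit: 79 − 20·log₁₀(17.0/1.6) = 79 − 20.53 = 58.47 dB SPL.
cooling tower: 80 − 20·log₁₀(23.9/3.5) = 80 − 16.69 = 63.31 dB SPL.
Σ 10^(L/10) = 1.077e+07 → L_total = 10·log₁₀(1.077e+07) = 70.32 dB SPL.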